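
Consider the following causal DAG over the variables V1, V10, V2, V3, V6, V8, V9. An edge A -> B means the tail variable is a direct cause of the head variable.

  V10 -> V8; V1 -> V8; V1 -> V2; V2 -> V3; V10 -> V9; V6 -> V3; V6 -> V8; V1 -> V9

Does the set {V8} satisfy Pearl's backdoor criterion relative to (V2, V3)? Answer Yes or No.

No

Backdoor paths from V2 to V3 (paths whose first edge points into V2):
  P1: V2 <- V1 -> V9 <- V10 -> V8 <- V6 -> V3
  P2: V2 <- V1 -> V8 <- V6 -> V3
Condition 1 (no descendant of V2 in the set): holds — descendants of V2 are {V3}; none are in {V8}.
Condition 2 (every backdoor path blocked by {V8}):
  P1: blocked at collider V9 (neither it nor any descendant is in the conditioning set).
  P2: open — collider(s) V8 are conditioned on (or have a conditioned descendant) and no non-collider on the path is in the set.
{V8} does not satisfy the backdoor criterion.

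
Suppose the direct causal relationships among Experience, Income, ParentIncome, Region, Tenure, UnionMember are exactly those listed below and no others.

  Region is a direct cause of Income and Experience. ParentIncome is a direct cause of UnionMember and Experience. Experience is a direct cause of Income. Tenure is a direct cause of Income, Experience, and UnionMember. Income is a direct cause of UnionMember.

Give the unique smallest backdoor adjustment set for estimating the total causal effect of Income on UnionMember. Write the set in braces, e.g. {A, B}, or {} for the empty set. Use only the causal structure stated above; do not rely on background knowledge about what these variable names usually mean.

{ParentIncome, Tenure}

Variables eligible for adjustment (non-descendants of Income, excluding Income and UnionMember): {Experience, ParentIncome, Region, Tenure}.
Backdoor paths from Income to UnionMember:
  P1: Income <- Tenure -> Experience <- ParentIncome -> UnionMember
  P2: Income <- Tenure -> UnionMember
  P3: Income <- Region -> Experience <- Tenure -> UnionMember
  P4: Income <- Region -> Experience <- ParentIncome -> UnionMember
  P5: Income <- Experience <- Tenure -> UnionMember
  P6: Income <- Experience <- ParentIncome -> UnionMember
The empty set is not sufficient: P2 (Income <- Tenure -> UnionMember) has no collider blocking it and no conditioned non-collider, so it is open.
Try {ParentIncome, Tenure}:
  P1: blocked at fork node Tenure ∈ conditioning set.
  P2: blocked at fork node Tenure ∈ conditioning set.
  P3: blocked at collider Experience (neither it nor any descendant is in the conditioning set).
  P4: blocked at collider Experience (neither it nor any descendant is in the conditioning set).
  P5: blocked at fork node Tenure ∈ conditioning set.
  P6: blocked at fork node ParentIncome ∈ conditioning set.
{ParentIncome, Tenure} contains no descendant of Income and blocks every backdoor path.
Every element of {ParentIncome, Tenure} is needed (dropping ParentIncome leaves P6 open; dropping Tenure leaves P2 open), so no proper subset is valid.
Among all size-2 subsets of the eligible variables, only {ParentIncome, Tenure} blocks every backdoor path, so it is the unique smallest valid adjustment set.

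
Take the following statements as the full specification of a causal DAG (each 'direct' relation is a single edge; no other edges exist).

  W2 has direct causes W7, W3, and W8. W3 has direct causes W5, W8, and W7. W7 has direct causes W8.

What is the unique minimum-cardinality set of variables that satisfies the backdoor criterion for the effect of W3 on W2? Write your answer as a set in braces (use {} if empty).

{W7, W8}

Variables eligible for adjustment (non-descendants of W3, excluding W3 and W2): {W5, W7, W8}.
Backdoor paths from W3 to W2:
  P1: W3 <- W8 -> W7 -> W2
  P2: W3 <- W8 -> W2
  P3: W3 <- W7 <- W8 -> W2
  P4: W3 <- W7 -> W2
The empty set is not sufficient: P1 (W3 <- W8 -> W7 -> W2) has no collider blocking it and no conditioned non-collider, so it is open.
Try {W7, W8}:
  P1: blocked at fork node W8 ∈ conditioning set.
  P2: blocked at fork node W8 ∈ conditioning set.
  P3: blocked at chain node W7 ∈ conditioning set.
  P4: blocked at fork node W7 ∈ conditioning set.
{W7, W8} contains no descendant of W3 and blocks every backdoor path.
Every element of {W7, W8} is needed (dropping W7 leaves P4 open; dropping W8 leaves P2 open), so no proper subset is valid.
Among all size-2 subsets of the eligible variables, only {W7, W8} blocks every backdoor path, so it is the unique smallest valid adjustment set.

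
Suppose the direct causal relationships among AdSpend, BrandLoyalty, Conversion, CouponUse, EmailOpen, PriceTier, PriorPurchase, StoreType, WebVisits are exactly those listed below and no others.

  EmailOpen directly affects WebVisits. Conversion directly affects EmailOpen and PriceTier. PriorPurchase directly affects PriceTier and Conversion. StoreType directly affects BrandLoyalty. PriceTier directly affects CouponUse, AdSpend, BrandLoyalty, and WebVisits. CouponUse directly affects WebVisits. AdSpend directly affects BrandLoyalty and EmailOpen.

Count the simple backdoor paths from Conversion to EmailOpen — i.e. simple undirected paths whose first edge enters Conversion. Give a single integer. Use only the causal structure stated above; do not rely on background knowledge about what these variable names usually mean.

A backdoor path from Conversion to EmailOpen is any simple undirected path whose first edge points into Conversion (i.e. leaves Conversion via a parent).
Parents of Conversion: {PriorPurchase}.
Enumerating:
  P1: Conversion <- PriorPurchase -> PriceTier -> AdSpend -> EmailOpen
  P2: Conversion <- PriorPurchase -> PriceTier -> CouponUse -> WebVisits <- EmailOpen
  P3: Conversion <- PriorPurchase -> PriceTier -> WebVisits <- EmailOpen
  P4: Conversion <- PriorPurchase -> PriceTier -> BrandLoyalty <- AdSpend -> EmailOpen
That exhausts the simple backdoor paths. Count: 4.

4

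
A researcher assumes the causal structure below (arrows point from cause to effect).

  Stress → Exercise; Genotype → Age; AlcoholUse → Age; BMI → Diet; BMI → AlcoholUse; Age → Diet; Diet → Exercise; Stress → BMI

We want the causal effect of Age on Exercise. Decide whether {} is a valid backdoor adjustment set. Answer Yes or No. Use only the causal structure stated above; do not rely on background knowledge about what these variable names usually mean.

No

Backdoor paths from Age to Exercise (paths whose first edge points into Age):
  P1: Age <- AlcoholUse <- BMI <- Stress -> Exercise
  P2: Age <- AlcoholUse <- BMI -> Diet -> Exercise
Condition 1 (no descendant of Age in the set): holds — descendants of Age are {Diet, Exercise}; none are in {}.
Condition 2 (every backdoor path blocked by {}):
  P1: open — no interior node is in the conditioning set.
  P2: open — no interior node is in the conditioning set.
{} does not satisfy the backdoor criterion.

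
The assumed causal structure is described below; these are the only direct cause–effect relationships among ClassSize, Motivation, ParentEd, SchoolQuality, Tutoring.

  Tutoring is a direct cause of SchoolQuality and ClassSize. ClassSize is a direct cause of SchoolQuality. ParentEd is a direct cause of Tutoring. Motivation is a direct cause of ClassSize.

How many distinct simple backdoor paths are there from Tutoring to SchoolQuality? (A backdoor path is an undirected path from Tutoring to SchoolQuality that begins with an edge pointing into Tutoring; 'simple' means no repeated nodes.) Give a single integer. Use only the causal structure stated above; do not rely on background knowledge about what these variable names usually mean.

0

A backdoor path from Tutoring to SchoolQuality is any simple undirected path whose first edge points into Tutoring (i.e. leaves Tutoring via a parent).
Parents of Tutoring: {ParentEd}.
No simple path from any parent of Tutoring reaches SchoolQuality without revisiting Tutoring, so there are no backdoor paths.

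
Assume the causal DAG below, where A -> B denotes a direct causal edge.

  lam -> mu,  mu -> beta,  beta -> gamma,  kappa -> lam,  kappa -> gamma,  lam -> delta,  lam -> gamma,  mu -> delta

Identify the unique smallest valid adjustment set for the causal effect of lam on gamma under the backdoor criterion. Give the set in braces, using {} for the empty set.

{kappa}

Variables eligible for adjustment (non-descendants of lam, excluding lam and gamma): {kappa}.
Backdoor paths from lam to gamma:
  P1: lam <- kappa -> gamma
The empty set is not sufficient: P1 (lam <- kappa -> gamma) has no collider blocking it and no conditioned non-collider, so it is open.
Try {kappa}:
  P1: blocked at fork node kappa ∈ conditioning set.
{kappa} contains no descendant of lam and blocks every backdoor path.
{kappa} is the unique smallest valid adjustment set.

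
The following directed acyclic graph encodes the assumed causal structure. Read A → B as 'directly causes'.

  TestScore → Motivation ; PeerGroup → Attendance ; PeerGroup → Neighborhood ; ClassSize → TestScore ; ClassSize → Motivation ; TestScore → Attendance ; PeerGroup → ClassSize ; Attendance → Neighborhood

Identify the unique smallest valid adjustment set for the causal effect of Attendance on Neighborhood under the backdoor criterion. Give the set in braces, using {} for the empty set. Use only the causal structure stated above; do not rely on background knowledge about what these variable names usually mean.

Variables eligible for adjustment (non-descendants of Attendance, excluding Attendance and Neighborhood): {ClassSize, Motivation, PeerGroup, TestScore}.
Backdoor paths from Attendance to Neighborhood:
  P1: Attendance <- PeerGroup -> Neighborhood
  P2: Attendance <- TestScore <- ClassSize <- PeerGroup -> Neighborhood
  P3: Attendance <- TestScore -> Motivation <- ClassSize <- PeerGroup -> Neighborhood
The empty set is not sufficient: P1 (Attendance <- PeerGroup -> Neighborhood) has no collider blocking it and no conditioned non-collider, so it is open.
Try {PeerGroup}:
  P1: blocked at fork node PeerGroup ∈ conditioning set.
  P2: blocked at fork node PeerGroup ∈ conditioning set.
  P3: blocked at collider Motivation (neither it nor any descendant is in the conditioning set).
{PeerGroup} contains no descendant of Attendance and blocks every backdoor path.
No other singleton works — e.g. {ClassSize} leaves P1 open — so {PeerGroup} is the unique smallest valid adjustment set.

{PeerGroup}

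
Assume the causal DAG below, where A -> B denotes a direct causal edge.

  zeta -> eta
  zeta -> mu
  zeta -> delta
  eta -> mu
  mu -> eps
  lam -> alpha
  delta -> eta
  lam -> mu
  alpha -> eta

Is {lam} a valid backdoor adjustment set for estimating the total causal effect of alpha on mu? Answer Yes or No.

Yes

Backdoor paths from alpha to mu (paths whose first edge points into alpha):
  P1: alpha <- lam -> mu
Condition 1 (no descendant of alpha in the set): holds — descendants of alpha are {eps, eta, mu}; none are in {lam}.
Condition 2 (every backdoor path blocked by {lam}):
  P1: blocked at fork node lam ∈ conditioning set.
{lam} satisfies the backdoor criterion.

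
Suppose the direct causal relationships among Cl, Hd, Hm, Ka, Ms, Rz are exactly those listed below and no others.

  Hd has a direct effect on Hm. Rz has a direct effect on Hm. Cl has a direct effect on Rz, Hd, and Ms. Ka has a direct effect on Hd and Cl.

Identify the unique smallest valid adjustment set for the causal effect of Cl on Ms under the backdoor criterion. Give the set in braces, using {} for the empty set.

{}

Variables eligible for adjustment (non-descendants of Cl, excluding Cl and Ms): {Ka}.
Backdoor paths from Cl to Ms:
  (none)
With no backdoor paths the empty set already satisfies the criterion, and it is trivially minimal.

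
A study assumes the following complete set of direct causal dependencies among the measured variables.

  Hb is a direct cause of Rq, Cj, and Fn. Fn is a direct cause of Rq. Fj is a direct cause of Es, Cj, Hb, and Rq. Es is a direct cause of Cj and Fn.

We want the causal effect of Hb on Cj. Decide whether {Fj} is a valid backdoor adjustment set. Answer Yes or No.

Backdoor paths from Hb to Cj (paths whose first edge points into Hb):
  P1: Hb <- Fj -> Es -> Cj
  P2: Hb <- Fj -> Cj
  P3: Hb <- Fj -> Rq <- Fn <- Es -> Cj
Condition 1 (no descendant of Hb in the set): holds — descendants of Hb are {Cj, Fn, Rq}; none are in {Fj}.
Condition 2 (every backdoor path blocked by {Fj}):
  P1: blocked at fork node Fj ∈ conditioning set.
  P2: blocked at fork node Fj ∈ conditioning set.
  P3: blocked at fork node Fj ∈ conditioning set.
{Fj} satisfies the backdoor criterion.

Yes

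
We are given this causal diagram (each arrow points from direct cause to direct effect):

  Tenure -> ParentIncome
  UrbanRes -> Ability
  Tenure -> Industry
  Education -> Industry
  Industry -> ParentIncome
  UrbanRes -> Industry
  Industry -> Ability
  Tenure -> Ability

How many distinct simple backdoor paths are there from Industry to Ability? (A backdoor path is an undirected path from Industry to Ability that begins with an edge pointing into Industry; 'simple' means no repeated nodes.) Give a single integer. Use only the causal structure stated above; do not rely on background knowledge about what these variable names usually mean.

2

A backdoor path from Industry to Ability is any simple undirected path whose first edge points into Industry (i.e. leaves Industry via a parent).
Parents of Industry: {Education, Tenure, UrbanRes}.
Enumerating:
  P1: Industry <- Tenure -> Ability
  P2: Industry <- UrbanRes -> Ability
That exhausts the simple backdoor paths. Count: 2.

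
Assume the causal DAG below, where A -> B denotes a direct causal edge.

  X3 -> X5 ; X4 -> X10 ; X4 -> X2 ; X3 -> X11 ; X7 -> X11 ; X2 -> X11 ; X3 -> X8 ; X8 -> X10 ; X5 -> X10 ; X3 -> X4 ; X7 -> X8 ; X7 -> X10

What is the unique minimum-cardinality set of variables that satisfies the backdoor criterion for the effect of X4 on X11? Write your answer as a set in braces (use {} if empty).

Variables eligible for adjustment (non-descendants of X4, excluding X4 and X11): {X3, X5, X7, X8}.
Backdoor paths from X4 to X11:
  P1: X4 <- X3 -> X5 -> X10 <- X7 -> X11
  P2: X4 <- X3 -> X5 -> X10 <- X8 <- X7 -> X11
  P3: X4 <- X3 -> X8 <- X7 -> X11
  P4: X4 <- X3 -> X8 -> X10 <- X7 -> X11
  P5: X4 <- X3 -> X11
The empty set is not sufficient: P5 (X4 <- X3 -> X11) has no collider blocking it and no conditioned non-collider, so it is open.
Try {X3}:
  P1: blocked at fork node X3 ∈ conditioning set.
  P2: blocked at fork node X3 ∈ conditioning set.
  P3: blocked at fork node X3 ∈ conditioning set.
  P4: blocked at fork node X3 ∈ conditioning set.
  P5: blocked at fork node X3 ∈ conditioning set.
{X3} contains no descendant of X4 and blocks every backdoor path.
No other singleton works — e.g. {X7} leaves P5 open — so {X3} is the unique smallest valid adjustment set.

{X3}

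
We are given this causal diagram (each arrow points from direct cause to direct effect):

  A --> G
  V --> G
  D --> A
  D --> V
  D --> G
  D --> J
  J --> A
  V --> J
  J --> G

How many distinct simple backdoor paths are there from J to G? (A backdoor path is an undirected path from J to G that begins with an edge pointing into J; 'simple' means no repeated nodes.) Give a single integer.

6

A backdoor path from J to G is any simple undirected path whose first edge points into J (i.e. leaves J via a parent).
Parents of J: {D, V}.
Enumerating:
  P1: J <- D -> V -> G
  P2: J <- D -> A -> G
  P3: J <- D -> G
  P4: J <- V <- D -> A -> G
  P5: J <- V <- D -> G
  P6: J <- V -> G
That exhausts the simple backdoor paths. Count: 6.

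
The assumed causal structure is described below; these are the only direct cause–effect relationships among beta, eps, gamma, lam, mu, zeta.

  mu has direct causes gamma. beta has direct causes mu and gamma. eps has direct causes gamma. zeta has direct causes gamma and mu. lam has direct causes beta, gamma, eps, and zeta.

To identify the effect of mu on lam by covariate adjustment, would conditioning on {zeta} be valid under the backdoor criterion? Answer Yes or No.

No

Backdoor paths from mu to lam (paths whose first edge points into mu):
  P1: mu <- gamma -> eps -> lam
  P2: mu <- gamma -> beta -> lam
  P3: mu <- gamma -> zeta -> lam
  P4: mu <- gamma -> lam
Condition 1 (no descendant of mu in the set): FAILS — zeta is a descendant of mu.
Condition 2 (every backdoor path blocked by {zeta}):
  P1: open — no interior node is in the conditioning set.
  P2: open — no interior node is in the conditioning set.
  P3: blocked at chain node zeta ∈ conditioning set.
  P4: open — no interior node is in the conditioning set.
{zeta} does not satisfy the backdoor criterion.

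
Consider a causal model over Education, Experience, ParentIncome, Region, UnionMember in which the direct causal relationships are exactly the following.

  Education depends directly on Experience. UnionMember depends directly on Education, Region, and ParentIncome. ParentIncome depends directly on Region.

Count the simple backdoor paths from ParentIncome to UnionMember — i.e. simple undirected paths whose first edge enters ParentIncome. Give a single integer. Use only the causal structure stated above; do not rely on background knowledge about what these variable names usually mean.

A backdoor path from ParentIncome to UnionMember is any simple undirected path whose first edge points into ParentIncome (i.e. leaves ParentIncome via a parent).
Parents of ParentIncome: {Region}.
Enumerating:
  P1: ParentIncome <- Region -> UnionMember
That exhausts the simple backdoor paths. Count: 1.

1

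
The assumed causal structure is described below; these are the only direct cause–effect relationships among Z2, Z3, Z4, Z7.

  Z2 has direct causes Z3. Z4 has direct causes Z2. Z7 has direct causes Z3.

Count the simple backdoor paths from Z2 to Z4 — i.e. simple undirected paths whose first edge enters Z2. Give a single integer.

0

A backdoor path from Z2 to Z4 is any simple undirected path whose first edge points into Z2 (i.e. leaves Z2 via a parent).
Parents of Z2: {Z3}.
No simple path from any parent of Z2 reaches Z4 without revisiting Z2, so there are no backdoor paths.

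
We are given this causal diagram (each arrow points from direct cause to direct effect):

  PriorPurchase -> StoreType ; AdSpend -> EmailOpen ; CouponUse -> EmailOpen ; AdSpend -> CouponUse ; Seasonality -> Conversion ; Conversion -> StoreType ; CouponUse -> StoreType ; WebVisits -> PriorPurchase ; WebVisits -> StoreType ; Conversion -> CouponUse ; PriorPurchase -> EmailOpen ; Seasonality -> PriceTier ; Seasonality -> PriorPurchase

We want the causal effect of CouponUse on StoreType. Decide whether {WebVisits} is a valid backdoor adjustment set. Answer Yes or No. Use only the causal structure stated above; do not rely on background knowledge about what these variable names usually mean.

No

Backdoor paths from CouponUse to StoreType (paths whose first edge points into CouponUse):
  P1: CouponUse <- Conversion <- Seasonality -> PriorPurchase <- WebVisits -> StoreType
  P2: CouponUse <- Conversion <- Seasonality -> PriorPurchase -> StoreType
  P3: CouponUse <- Conversion -> StoreType
  P4: CouponUse <- AdSpend -> EmailOpen <- PriorPurchase <- WebVisits -> StoreType
  P5: CouponUse <- AdSpend -> EmailOpen <- PriorPurchase <- Seasonality -> Conversion -> StoreType
  P6: CouponUse <- AdSpend -> EmailOpen <- PriorPurchase -> StoreType
Condition 1 (no descendant of CouponUse in the set): holds — descendants of CouponUse are {EmailOpen, StoreType}; none are in {WebVisits}.
Condition 2 (every backdoor path blocked by {WebVisits}):
  P1: blocked at collider PriorPurchase (neither it nor any descendant is in the conditioning set).
  P2: open — no interior node is in the conditioning set.
  P3: open — no interior node is in the conditioning set.
  P4: blocked at collider EmailOpen (neither it nor any descendant is in the conditioning set).
  P5: blocked at collider EmailOpen (neither it nor any descendant is in the conditioning set).
  P6: blocked at collider EmailOpen (neither it nor any descendant is in the conditioning set).
{WebVisits} does not satisfy the backdoor criterion.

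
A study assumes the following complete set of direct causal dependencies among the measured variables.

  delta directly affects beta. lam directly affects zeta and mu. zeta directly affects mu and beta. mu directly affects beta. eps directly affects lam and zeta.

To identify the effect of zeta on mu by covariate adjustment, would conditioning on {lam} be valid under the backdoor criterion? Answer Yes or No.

Backdoor paths from zeta to mu (paths whose first edge points into zeta):
  P1: zeta <- eps -> lam -> mu
  P2: zeta <- lam -> mu
Condition 1 (no descendant of zeta in the set): holds — descendants of zeta are {beta, mu}; none are in {lam}.
Condition 2 (every backdoor path blocked by {lam}):
  P1: blocked at chain node lam ∈ conditioning set.
  P2: blocked at fork node lam ∈ conditioning set.
{lam} satisfies the backdoor criterion.

Yes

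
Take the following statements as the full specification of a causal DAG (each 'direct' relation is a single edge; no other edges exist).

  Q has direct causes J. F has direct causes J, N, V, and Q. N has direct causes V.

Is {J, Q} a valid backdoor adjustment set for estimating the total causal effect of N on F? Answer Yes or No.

No

Backdoor paths from N to F (paths whose first edge points into N):
  P1: N <- V -> F
Condition 1 (no descendant of N in the set): holds — descendants of N are {F}; none are in {J, Q}.
Condition 2 (every backdoor path blocked by {J, Q}):
  P1: open — no interior node is in the conditioning set.
{J, Q} does not satisfy the backdoor criterion.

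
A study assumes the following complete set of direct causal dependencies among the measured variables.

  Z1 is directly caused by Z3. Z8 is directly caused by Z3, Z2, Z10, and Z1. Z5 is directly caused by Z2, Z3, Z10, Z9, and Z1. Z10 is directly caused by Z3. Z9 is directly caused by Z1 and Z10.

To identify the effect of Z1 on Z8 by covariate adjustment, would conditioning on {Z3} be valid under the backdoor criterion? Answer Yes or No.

Yes

Backdoor paths from Z1 to Z8 (paths whose first edge points into Z1):
  P1: Z1 <- Z3 -> Z10 -> Z9 -> Z5 <- Z2 -> Z8
  P2: Z1 <- Z3 -> Z10 -> Z8
  P3: Z1 <- Z3 -> Z10 -> Z5 <- Z2 -> Z8
  P4: Z1 <- Z3 -> Z8
  P5: Z1 <- Z3 -> Z5 <- Z2 -> Z8
  P6: Z1 <- Z3 -> Z5 <- Z10 -> Z8
  P7: Z1 <- Z3 -> Z5 <- Z9 <- Z10 -> Z8
Condition 1 (no descendant of Z1 in the set): holds — descendants of Z1 are {Z5, Z8, Z9}; none are in {Z3}.
Condition 2 (every backdoor path blocked by {Z3}):
  P1: blocked at fork node Z3 ∈ conditioning set.
  P2: blocked at fork node Z3 ∈ conditioning set.
  P3: blocked at fork node Z3 ∈ conditioning set.
  P4: blocked at fork node Z3 ∈ conditioning set.
  P5: blocked at fork node Z3 ∈ conditioning set.
  P6: blocked at fork node Z3 ∈ conditioning set.
  P7: blocked at fork node Z3 ∈ conditioning set.
{Z3} satisfies the backdoor criterion.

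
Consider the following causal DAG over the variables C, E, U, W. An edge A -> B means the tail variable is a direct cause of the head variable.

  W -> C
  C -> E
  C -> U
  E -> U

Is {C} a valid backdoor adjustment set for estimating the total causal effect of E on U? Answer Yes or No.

Backdoor paths from E to U (paths whose first edge points into E):
  P1: E <- C -> U
Condition 1 (no descendant of E in the set): holds — descendants of E are {U}; none are in {C}.
Condition 2 (every backdoor path blocked by {C}):
  P1: blocked at fork node C ∈ conditioning set.
{C} satisfies the backdoor criterion.

Yes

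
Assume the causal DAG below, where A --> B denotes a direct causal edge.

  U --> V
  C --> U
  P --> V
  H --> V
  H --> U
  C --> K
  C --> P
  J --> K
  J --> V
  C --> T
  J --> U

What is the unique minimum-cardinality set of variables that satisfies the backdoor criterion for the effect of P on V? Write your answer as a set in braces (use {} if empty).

Variables eligible for adjustment (non-descendants of P, excluding P and V): {C, H, J, K, T, U}.
Backdoor paths from P to V:
  P1: P <- C -> K <- J -> U <- H -> V
  P2: P <- C -> K <- J -> U -> V
  P3: P <- C -> K <- J -> V
  P4: P <- C -> U <- H -> V
  P5: P <- C -> U <- J -> V
  P6: P <- C -> U -> V
The empty set is not sufficient: P6 (P <- C -> U -> V) has no collider blocking it and no conditioned non-collider, so it is open.
Try {C}:
  P1: blocked at fork node C ∈ conditioning set.
  P2: blocked at fork node C ∈ conditioning set.
  P3: blocked at fork node C ∈ conditioning set.
  P4: blocked at fork node C ∈ conditioning set.
  P5: blocked at fork node C ∈ conditioning set.
  P6: blocked at fork node C ∈ conditioning set.
{C} contains no descendant of P and blocks every backdoor path.
No other singleton works — e.g. {H} leaves P6 open — so {C} is the unique smallest valid adjustment set.

{C}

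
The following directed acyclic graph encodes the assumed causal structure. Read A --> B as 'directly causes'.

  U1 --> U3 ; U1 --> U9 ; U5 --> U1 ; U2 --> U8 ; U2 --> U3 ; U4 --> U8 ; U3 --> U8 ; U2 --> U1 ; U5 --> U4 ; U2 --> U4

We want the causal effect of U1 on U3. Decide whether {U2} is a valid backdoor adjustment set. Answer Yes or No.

Yes

Backdoor paths from U1 to U3 (paths whose first edge points into U1):
  P1: U1 <- U2 -> U4 -> U8 <- U3
  P2: U1 <- U2 -> U3
  P3: U1 <- U2 -> U8 <- U3
  P4: U1 <- U5 -> U4 <- U2 -> U3
  P5: U1 <- U5 -> U4 <- U2 -> U8 <- U3
  P6: U1 <- U5 -> U4 -> U8 <- U2 -> U3
  P7: U1 <- U5 -> U4 -> U8 <- U3
Condition 1 (no descendant of U1 in the set): holds — descendants of U1 are {U3, U8, U9}; none are in {U2}.
Condition 2 (every backdoor path blocked by {U2}):
  P1: blocked at fork node U2 ∈ conditioning set.
  P2: blocked at fork node U2 ∈ conditioning set.
  P3: blocked at fork node U2 ∈ conditioning set.
  P4: blocked at collider U4 (neither it nor any descendant is in the conditioning set).
  P5: blocked at collider U4 (neither it nor any descendant is in the conditioning set).
  P6: blocked at collider U8 (neither it nor any descendant is in the conditioning set).
  P7: blocked at collider U8 (neither it nor any descendant is in the conditioning set).
{U2} satisfies the backdoor criterion.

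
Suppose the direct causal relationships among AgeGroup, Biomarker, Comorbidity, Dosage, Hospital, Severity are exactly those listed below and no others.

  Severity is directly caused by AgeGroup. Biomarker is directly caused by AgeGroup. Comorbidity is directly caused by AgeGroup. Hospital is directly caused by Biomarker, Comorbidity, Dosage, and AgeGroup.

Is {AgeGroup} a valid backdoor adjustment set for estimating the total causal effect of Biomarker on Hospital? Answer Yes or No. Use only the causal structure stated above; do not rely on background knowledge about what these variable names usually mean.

Yes

Backdoor paths from Biomarker to Hospital (paths whose first edge points into Biomarker):
  P1: Biomarker <- AgeGroup -> Comorbidity -> Hospital
  P2: Biomarker <- AgeGroup -> Hospital
Condition 1 (no descendant of Biomarker in the set): holds — descendants of Biomarker are {Hospital}; none are in {AgeGroup}.
Condition 2 (every backdoor path blocked by {AgeGroup}):
  P1: blocked at fork node AgeGroup ∈ conditioning set.
  P2: blocked at fork node AgeGroup ∈ conditioning set.
{AgeGroup} satisfies the backdoor criterion.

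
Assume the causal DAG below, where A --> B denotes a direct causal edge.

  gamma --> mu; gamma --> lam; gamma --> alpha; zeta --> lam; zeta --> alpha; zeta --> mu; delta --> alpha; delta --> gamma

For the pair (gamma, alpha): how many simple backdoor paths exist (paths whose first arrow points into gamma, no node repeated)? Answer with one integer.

A backdoor path from gamma to alpha is any simple undirected path whose first edge points into gamma (i.e. leaves gamma via a parent).
Parents of gamma: {delta}.
Enumerating:
  P1: gamma <- delta -> alpha
That exhausts the simple backdoor paths. Count: 1.

1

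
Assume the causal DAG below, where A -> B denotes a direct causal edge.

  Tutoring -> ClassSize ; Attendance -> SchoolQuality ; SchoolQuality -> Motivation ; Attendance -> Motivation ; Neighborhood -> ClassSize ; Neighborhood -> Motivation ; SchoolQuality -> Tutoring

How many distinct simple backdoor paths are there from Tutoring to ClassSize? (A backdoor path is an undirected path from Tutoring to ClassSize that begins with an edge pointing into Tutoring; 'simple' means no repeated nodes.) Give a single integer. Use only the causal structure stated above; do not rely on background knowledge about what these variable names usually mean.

2

A backdoor path from Tutoring to ClassSize is any simple undirected path whose first edge points into Tutoring (i.e. leaves Tutoring via a parent).
Parents of Tutoring: {SchoolQuality}.
Enumerating:
  P1: Tutoring <- SchoolQuality <- Attendance -> Motivation <- Neighborhood -> ClassSize
  P2: Tutoring <- SchoolQuality -> Motivation <- Neighborhood -> ClassSize
That exhausts the simple backdoor paths. Count: 2.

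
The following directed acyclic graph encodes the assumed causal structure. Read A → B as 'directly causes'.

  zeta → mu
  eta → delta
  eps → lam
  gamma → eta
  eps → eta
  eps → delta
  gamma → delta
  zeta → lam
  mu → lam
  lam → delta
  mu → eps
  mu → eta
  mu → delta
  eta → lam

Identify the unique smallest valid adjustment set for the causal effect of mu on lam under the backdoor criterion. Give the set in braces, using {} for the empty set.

{zeta}

Variables eligible for adjustment (non-descendants of mu, excluding mu and lam): {gamma, zeta}.
Backdoor paths from mu to lam:
  P1: mu <- zeta -> lam
The empty set is not sufficient: P1 (mu <- zeta -> lam) has no collider blocking it and no conditioned non-collider, so it is open.
Try {zeta}:
  P1: blocked at fork node zeta ∈ conditioning set.
{zeta} contains no descendant of mu and blocks every backdoor path.
No other singleton works — e.g. {gamma} leaves P1 open — so {zeta} is the unique smallest valid adjustment set.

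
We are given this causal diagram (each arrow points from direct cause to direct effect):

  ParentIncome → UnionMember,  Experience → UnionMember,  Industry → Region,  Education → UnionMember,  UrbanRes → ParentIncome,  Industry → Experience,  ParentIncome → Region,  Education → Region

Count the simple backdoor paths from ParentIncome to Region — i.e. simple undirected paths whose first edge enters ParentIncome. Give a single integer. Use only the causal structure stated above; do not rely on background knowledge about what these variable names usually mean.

A backdoor path from ParentIncome to Region is any simple undirected path whose first edge points into ParentIncome (i.e. leaves ParentIncome via a parent).
Parents of ParentIncome: {UrbanRes}.
No simple path from any parent of ParentIncome reaches Region without revisiting ParentIncome, so there are no backdoor paths.

0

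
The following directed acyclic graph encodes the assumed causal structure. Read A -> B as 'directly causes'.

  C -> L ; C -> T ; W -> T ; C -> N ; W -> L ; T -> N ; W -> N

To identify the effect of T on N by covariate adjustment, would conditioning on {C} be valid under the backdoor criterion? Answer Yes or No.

No

Backdoor paths from T to N (paths whose first edge points into T):
  P1: T <- W -> L <- C -> N
  P2: T <- W -> N
  P3: T <- C -> L <- W -> N
  P4: T <- C -> N
Condition 1 (no descendant of T in the set): holds — descendants of T are {N}; none are in {C}.
Condition 2 (every backdoor path blocked by {C}):
  P1: blocked at collider L (neither it nor any descendant is in the conditioning set).
  P2: open — no interior node is in the conditioning set.
  P3: blocked at fork node C ∈ conditioning set.
  P4: blocked at fork node C ∈ conditioning set.
{C} does not satisfy the backdoor criterion.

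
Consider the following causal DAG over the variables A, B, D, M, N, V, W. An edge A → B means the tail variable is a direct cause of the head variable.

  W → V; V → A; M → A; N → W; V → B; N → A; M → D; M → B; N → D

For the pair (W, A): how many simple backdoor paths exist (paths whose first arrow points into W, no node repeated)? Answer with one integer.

A backdoor path from W to A is any simple undirected path whose first edge points into W (i.e. leaves W via a parent).
Parents of W: {N}.
Enumerating:
  P1: W <- N -> D <- M -> A
  P2: W <- N -> D <- M -> B <- V -> A
  P3: W <- N -> A
That exhausts the simple backdoor paths. Count: 3.

3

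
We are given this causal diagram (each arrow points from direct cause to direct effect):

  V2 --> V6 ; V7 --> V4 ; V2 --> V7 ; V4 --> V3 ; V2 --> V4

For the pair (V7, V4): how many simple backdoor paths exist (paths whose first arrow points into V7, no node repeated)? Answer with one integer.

1

A backdoor path from V7 to V4 is any simple undirected path whose first edge points into V7 (i.e. leaves V7 via a parent).
Parents of V7: {V2}.
Enumerating:
  P1: V7 <- V2 -> V4
That exhausts the simple backdoor paths. Count: 1.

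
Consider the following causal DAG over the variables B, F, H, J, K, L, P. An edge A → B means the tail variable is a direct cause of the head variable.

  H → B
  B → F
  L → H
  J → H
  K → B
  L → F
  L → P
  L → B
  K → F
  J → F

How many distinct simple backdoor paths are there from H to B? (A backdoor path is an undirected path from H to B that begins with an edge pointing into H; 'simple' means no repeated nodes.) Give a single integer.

6

A backdoor path from H to B is any simple undirected path whose first edge points into H (i.e. leaves H via a parent).
Parents of H: {J, L}.
Enumerating:
  P1: H <- L -> B
  P2: H <- L -> F <- K -> B
  P3: H <- L -> F <- B
  P4: H <- J -> F <- L -> B
  P5: H <- J -> F <- K -> B
  P6: H <- J -> F <- B
That exhausts the simple backdoor paths. Count: 6.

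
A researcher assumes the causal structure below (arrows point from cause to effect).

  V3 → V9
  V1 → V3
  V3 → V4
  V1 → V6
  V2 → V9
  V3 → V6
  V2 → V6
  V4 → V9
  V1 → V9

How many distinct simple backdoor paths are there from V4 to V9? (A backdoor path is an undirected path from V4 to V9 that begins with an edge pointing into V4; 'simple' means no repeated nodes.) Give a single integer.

A backdoor path from V4 to V9 is any simple undirected path whose first edge points into V4 (i.e. leaves V4 via a parent).
Parents of V4: {V3}.
Enumerating:
  P1: V4 <- V3 <- V1 -> V9
  P2: V4 <- V3 <- V1 -> V6 <- V2 -> V9
  P3: V4 <- V3 -> V9
  P4: V4 <- V3 -> V6 <- V2 -> V9
  P5: V4 <- V3 -> V6 <- V1 -> V9
That exhausts the simple backdoor paths. Count: 5.

5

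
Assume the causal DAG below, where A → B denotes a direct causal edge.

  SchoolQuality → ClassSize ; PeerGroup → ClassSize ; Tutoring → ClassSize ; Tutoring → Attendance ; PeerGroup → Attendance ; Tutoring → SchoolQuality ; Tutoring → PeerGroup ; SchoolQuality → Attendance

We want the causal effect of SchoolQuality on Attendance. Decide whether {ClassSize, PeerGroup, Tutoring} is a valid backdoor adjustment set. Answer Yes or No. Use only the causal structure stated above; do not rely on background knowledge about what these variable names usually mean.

Backdoor paths from SchoolQuality to Attendance (paths whose first edge points into SchoolQuality):
  P1: SchoolQuality <- Tutoring -> PeerGroup -> Attendance
  P2: SchoolQuality <- Tutoring -> Attendance
  P3: SchoolQuality <- Tutoring -> ClassSize <- PeerGroup -> Attendance
Condition 1 (no descendant of SchoolQuality in the set): FAILS — ClassSize is a descendant of SchoolQuality.
Condition 2 (every backdoor path blocked by {ClassSize, PeerGroup, Tutoring}):
  P1: blocked at fork node Tutoring ∈ conditioning set.
  P2: blocked at fork node Tutoring ∈ conditioning set.
  P3: blocked at fork node Tutoring ∈ conditioning set.
{ClassSize, PeerGroup, Tutoring} does not satisfy the backdoor criterion.

No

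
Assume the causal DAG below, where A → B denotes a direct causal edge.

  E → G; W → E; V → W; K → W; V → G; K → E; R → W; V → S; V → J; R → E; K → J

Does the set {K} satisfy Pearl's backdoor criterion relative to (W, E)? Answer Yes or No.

Backdoor paths from W to E (paths whose first edge points into W):
  P1: W <- R -> E
  P2: W <- K -> E
  P3: W <- K -> J <- V -> G <- E
  P4: W <- V -> J <- K -> E
  P5: W <- V -> G <- E
Condition 1 (no descendant of W in the set): holds — descendants of W are {E, G}; none are in {K}.
Condition 2 (every backdoor path blocked by {K}):
  P1: open — no interior node is in the conditioning set.
  P2: blocked at fork node K ∈ conditioning set.
  P3: blocked at fork node K ∈ conditioning set.
  P4: blocked at collider J (neither it nor any descendant is in the conditioning set).
  P5: blocked at collider G (neither it nor any descendant is in the conditioning set).
{K} does not satisfy the backdoor criterion.

No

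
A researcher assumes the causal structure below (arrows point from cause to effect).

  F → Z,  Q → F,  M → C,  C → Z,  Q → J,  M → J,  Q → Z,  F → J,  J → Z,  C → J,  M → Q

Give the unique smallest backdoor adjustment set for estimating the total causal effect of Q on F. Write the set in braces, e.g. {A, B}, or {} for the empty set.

{}

Variables eligible for adjustment (non-descendants of Q, excluding Q and F): {C, M}.
Backdoor paths from Q to F:
  P1: Q <- M -> C -> J <- F
  P2: Q <- M -> C -> J -> Z <- F
  P3: Q <- M -> C -> Z <- F
  P4: Q <- M -> C -> Z <- J <- F
  P5: Q <- M -> J <- F
  P6: Q <- M -> J <- C -> Z <- F
  P7: Q <- M -> J -> Z <- F
Each backdoor path contains an unconditioned collider, so every path is already blocked with the empty conditioning set:
  P1: blocked at collider J (neither it nor any descendant is in the conditioning set).
  P2: blocked at collider Z (neither it nor any descendant is in the conditioning set).
  P3: blocked at collider Z (neither it nor any descendant is in the conditioning set).
  P4: blocked at collider Z (neither it nor any descendant is in the conditioning set).
  P5: blocked at collider J (neither it nor any descendant is in the conditioning set).
  P6: blocked at collider J (neither it nor any descendant is in the conditioning set).
  P7: blocked at collider Z (neither it nor any descendant is in the conditioning set).
The empty set is therefore the unique smallest valid set.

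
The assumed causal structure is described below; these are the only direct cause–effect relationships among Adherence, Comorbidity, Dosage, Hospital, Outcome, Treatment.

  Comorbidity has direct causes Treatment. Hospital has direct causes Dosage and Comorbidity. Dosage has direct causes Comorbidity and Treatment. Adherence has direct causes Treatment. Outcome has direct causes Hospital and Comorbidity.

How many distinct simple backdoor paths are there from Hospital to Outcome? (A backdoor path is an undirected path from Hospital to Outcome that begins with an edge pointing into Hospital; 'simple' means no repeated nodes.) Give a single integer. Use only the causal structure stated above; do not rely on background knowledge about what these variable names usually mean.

A backdoor path from Hospital to Outcome is any simple undirected path whose first edge points into Hospital (i.e. leaves Hospital via a parent).
Parents of Hospital: {Comorbidity, Dosage}.
Enumerating:
  P1: Hospital <- Comorbidity -> Outcome
  P2: Hospital <- Dosage <- Treatment -> Comorbidity -> Outcome
  P3: Hospital <- Dosage <- Comorbidity -> Outcome
That exhausts the simple backdoor paths. Count: 3.

3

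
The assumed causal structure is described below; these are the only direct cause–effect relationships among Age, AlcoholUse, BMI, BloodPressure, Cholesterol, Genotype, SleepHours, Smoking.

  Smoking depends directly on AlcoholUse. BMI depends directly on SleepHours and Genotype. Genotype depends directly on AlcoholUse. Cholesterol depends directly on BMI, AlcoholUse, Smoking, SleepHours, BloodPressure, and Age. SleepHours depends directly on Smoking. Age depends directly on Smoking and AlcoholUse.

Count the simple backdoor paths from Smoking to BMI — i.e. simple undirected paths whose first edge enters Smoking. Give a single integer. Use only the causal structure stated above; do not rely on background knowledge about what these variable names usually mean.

A backdoor path from Smoking to BMI is any simple undirected path whose first edge points into Smoking (i.e. leaves Smoking via a parent).
Parents of Smoking: {AlcoholUse}.
Enumerating:
  P1: Smoking <- AlcoholUse -> Age -> Cholesterol <- SleepHours -> BMI
  P2: Smoking <- AlcoholUse -> Age -> Cholesterol <- BMI
  P3: Smoking <- AlcoholUse -> Genotype -> BMI
  P4: Smoking <- AlcoholUse -> Cholesterol <- SleepHours -> BMI
  P5: Smoking <- AlcoholUse -> Cholesterol <- BMI
That exhausts the simple backdoor paths. Count: 5.

5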